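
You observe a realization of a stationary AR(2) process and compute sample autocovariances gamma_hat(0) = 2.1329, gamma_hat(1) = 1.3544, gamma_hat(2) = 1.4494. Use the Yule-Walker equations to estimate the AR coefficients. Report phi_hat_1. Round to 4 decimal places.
\hat\phi_{1} = 0.3410

The Yule-Walker equations for an AR(p) process read, in matrix form,
  Gamma_p phi = r_p,   with   (Gamma_p)_{ij} = gamma(|i - j|),
                       (r_p)_i = gamma(i),   i,j = 1..p.
Substitute the sample gammas (Toeplitz matrix and right-hand side of size 2):
  Gamma_p = [[2.1329, 1.3544], [1.3544, 2.1329]]
  r_p     = [1.3544, 1.4494]
Written out:
  2.1329 phi_1 + 1.3544 phi_2 = 1.3544
  1.3544 phi_1 + 2.1329 phi_2 = 1.4494
Solve by Cramer's rule:
  det = gamma(0)^2 - gamma(1)^2 = (2.1329)^2 - (1.3544)^2 = 4.54926241 - 1.83439936 = 2.71486305
  phi_hat_1 = [gamma(1) gamma(0) - gamma(1) gamma(2)] / det = [(1.3544)(2.1329) - (1.3544)(1.4494)] / 2.71486305 = 0.9257324 / 2.71486305 = 0.341
  phi_hat_2 = [gamma(0) gamma(2) - gamma(1)^2] / det = [(2.1329)(1.4494) - (1.3544)^2] / 2.71486305 = 1.2570259 / 2.71486305 = 0.463
So phi_hat = [0.3410, 0.4630].
Therefore phi_hat_1 = 0.3410.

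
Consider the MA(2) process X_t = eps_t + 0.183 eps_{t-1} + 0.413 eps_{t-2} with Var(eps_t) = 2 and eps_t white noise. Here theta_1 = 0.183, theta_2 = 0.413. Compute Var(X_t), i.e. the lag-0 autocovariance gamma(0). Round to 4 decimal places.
\gamma(0) = 2.4081

For an MA(q) process X_t = eps_t + sum_i theta_i eps_{t-i} with
Var(eps_t) = sigma^2, the variance is
  gamma(0) = sigma^2 * (1 + sum_i theta_i^2).
  sum_i theta_i^2 = (0.183)^2 + (0.413)^2 = 0.033489 + 0.170569 = 0.204058.
  gamma(0) = 2 * (1 + 0.204058) = 2 * 1.204058 = 2.408116, which rounds to 2.4081.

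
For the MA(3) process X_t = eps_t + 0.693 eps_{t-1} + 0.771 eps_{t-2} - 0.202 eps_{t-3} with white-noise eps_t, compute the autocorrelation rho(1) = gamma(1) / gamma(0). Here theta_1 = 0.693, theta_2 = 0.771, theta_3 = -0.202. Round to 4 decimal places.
\rho(1) = 0.5065

For an MA(q) process with theta_0 = 1, the autocovariance is
  gamma(k) = sigma^2 * sum_{i=0..q-k} theta_i * theta_{i+k},
and rho(k) = gamma(k) / gamma(0). Sigma^2 cancels.
  numerator   = (1)*(0.693) + (0.693)*(0.771) + (0.771)*(-0.202) = 1.071561.
  denominator = (1)^2 + (0.693)^2 + (0.771)^2 + (-0.202)^2 = 2.115494.
  rho(1) = 1.071561 / 2.115494 = 0.5065.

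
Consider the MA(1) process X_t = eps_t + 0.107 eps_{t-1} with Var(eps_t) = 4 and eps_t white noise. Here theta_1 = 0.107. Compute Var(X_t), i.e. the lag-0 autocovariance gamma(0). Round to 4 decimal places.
\gamma(0) = 4.0458

For an MA(q) process X_t = eps_t + sum_i theta_i eps_{t-i} with
Var(eps_t) = sigma^2, the variance is
  gamma(0) = sigma^2 * (1 + sum_i theta_i^2).
  sum_i theta_i^2 = (0.107)^2 = 0.011449.
  gamma(0) = 4 * (1 + 0.011449) = 4 * 1.011449 = 4.045796, which rounds to 4.0458.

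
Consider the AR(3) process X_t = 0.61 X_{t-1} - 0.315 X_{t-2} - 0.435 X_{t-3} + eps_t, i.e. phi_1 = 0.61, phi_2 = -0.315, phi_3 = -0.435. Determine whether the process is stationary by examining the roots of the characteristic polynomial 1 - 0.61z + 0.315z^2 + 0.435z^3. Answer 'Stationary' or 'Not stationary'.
\text{Stationary}

The AR(p) characteristic polynomial is P(z) = 1 - 0.61z + 0.315z^2 + 0.435z^3.
Stationarity requires all roots to lie outside the unit circle, i.e. |z| > 1 for every root.
Degree 3: look for a simple real root z0 first, then factor out (1 - z/z0) and solve the remaining quadratic.
Testing z0 = -2: P(-2) = 1 + (-0.61)(-2) + (0.315)(-2)^2 + (0.435)(-2)^3
  = 1 + (1.22) + (1.26) + (-3.48) = 0.  So z_0 = -2 is a root, |z_0| = 2.
Divide out the factor (1 + 0.5 z) = (1 - z/z0) (since 1/z0 = -0.5):
  P(z) = (1 + 0.5 z)(1 + (-1.11) z + (0.87) z^2)
  [check: z-coef -1.11 - (-0.5) = -0.61; z^2-coef 0.87 - (-0.5)(-1.11) = 0.315; z^3-coef -(-0.5)(0.87) = 0.435.]
Remaining roots from the quadratic factor 1 + (-1.11) z + (0.87) z^2:
  Set 1 + (-1.11) z + (0.87) z^2 = 0, i.e. a z^2 + b z + c = 0 with a = 0.87, b = -1.11, c = 1.
  Discriminant D = b^2 - 4ac = (-1.11)^2 - 4*(0.87)*1 = 1.2321 - (3.48) = -2.2479.
  D < 0, so the roots are the complex-conjugate pair z = (-b +/- i sqrt(-D)) / (2a) = 0.6379 +/- 0.8617i.
  For a conjugate pair |z|^2 = z * conj(z) = (product of roots) = c/a = 1/(0.87) = 1.149425, so |z| = sqrt(1.149425) = 1.0721 for both roots.
Moduli of all roots: 2.0000, 1.0721, 1.0721.
All moduli strictly greater than 1? Yes.
Verdict: Stationary.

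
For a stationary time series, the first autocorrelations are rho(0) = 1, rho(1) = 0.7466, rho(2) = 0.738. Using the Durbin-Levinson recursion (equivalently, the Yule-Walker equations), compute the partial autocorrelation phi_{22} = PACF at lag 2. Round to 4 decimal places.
\phi_{22} = 0.4080

The PACF at lag k is phi_{kk}, the last component of the solution
to the Yule-Walker system G_k phi = r_k where
  (G_k)_{ij} = rho(|i - j|), (r_k)_i = rho(i), i,j = 1..k.
Equivalently, Durbin-Levinson gives phi_{kk} iteratively:
  phi_{11} = rho(1)
  phi_{kk} = [rho(k) - sum_{j=1..k-1} phi_{k-1,j} rho(k-j)]
            / [1 - sum_{j=1..k-1} phi_{k-1,j} rho(j)],
  phi_{k,j} = phi_{k-1,j} - phi_{kk} phi_{k-1,k-j},  j = 1..k-1.
Step k = 1:
  phi_11 = rho(1) = 0.7466.
Step k = 2:
  phi_22 = [rho(2) - phi_11 rho(1)] / [1 - phi_11 rho(1)] = [0.738 - (0.7466)(0.7466)] / [1 - (0.7466)(0.7466)]
         = 0.18058844 / 0.44258844 = 0.408.
Therefore phi_{22} = 0.4080.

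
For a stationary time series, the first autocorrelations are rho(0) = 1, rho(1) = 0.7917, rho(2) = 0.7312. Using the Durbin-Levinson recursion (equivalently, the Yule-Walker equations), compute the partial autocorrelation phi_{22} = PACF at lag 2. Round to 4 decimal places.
\phi_{22} = 0.2798

The PACF at lag k is phi_{kk}, the last component of the solution
to the Yule-Walker system G_k phi = r_k where
  (G_k)_{ij} = rho(|i - j|), (r_k)_i = rho(i), i,j = 1..k.
Equivalently, Durbin-Levinson gives phi_{kk} iteratively:
  phi_{11} = rho(1)
  phi_{kk} = [rho(k) - sum_{j=1..k-1} phi_{k-1,j} rho(k-j)]
            / [1 - sum_{j=1..k-1} phi_{k-1,j} rho(j)],
  phi_{k,j} = phi_{k-1,j} - phi_{kk} phi_{k-1,k-j},  j = 1..k-1.
Step k = 1:
  phi_11 = rho(1) = 0.7917.
Step k = 2:
  phi_22 = [rho(2) - phi_11 rho(1)] / [1 - phi_11 rho(1)] = [0.7312 - (0.7917)(0.7917)] / [1 - (0.7917)(0.7917)]
         = 0.10441111 / 0.37321111 = 0.2798.
Therefore phi_{22} = 0.2798.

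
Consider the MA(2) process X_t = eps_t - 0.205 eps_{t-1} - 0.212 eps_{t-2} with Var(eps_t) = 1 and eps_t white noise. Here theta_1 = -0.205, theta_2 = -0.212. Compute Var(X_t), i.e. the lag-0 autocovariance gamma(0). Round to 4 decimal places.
\gamma(0) = 1.0870

For an MA(q) process X_t = eps_t + sum_i theta_i eps_{t-i} with
Var(eps_t) = sigma^2, the variance is
  gamma(0) = sigma^2 * (1 + sum_i theta_i^2).
  sum_i theta_i^2 = (-0.205)^2 + (-0.212)^2 = 0.042025 + 0.044944 = 0.086969.
  gamma(0) = 1 * (1 + 0.086969) = 1 * 1.086969 = 1.086969, which rounds to 1.0870.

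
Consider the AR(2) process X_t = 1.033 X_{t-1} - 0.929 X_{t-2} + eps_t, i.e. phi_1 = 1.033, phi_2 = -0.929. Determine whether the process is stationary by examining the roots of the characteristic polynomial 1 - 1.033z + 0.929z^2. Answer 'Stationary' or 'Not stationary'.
\text{Stationary}

The AR(p) characteristic polynomial is P(z) = 1 - 1.033z + 0.929z^2.
Stationarity requires all roots to lie outside the unit circle, i.e. |z| > 1 for every root.
Set 1 + (-1.033) z + (0.929) z^2 = 0, i.e. a z^2 + b z + c = 0 with a = 0.929, b = -1.033, c = 1.
Discriminant D = b^2 - 4ac = (-1.033)^2 - 4*(0.929)*1 = 1.067089 - (3.716) = -2.648911.
D < 0, so the roots are the complex-conjugate pair z = (-b +/- i sqrt(-D)) / (2a) = 0.556 +/- 0.876i.
For a conjugate pair |z|^2 = z * conj(z) = (product of roots) = c/a = 1/(0.929) = 1.076426, so |z| = sqrt(1.076426) = 1.0375 for both roots.
Moduli of all roots: 1.0375, 1.0375.
All moduli strictly greater than 1? Yes.
Verdict: Stationary.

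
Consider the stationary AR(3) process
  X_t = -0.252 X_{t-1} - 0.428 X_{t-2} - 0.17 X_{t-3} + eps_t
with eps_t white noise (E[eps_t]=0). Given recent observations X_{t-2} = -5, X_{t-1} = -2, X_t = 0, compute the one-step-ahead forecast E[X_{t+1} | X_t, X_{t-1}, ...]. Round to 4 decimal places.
E[X_{t+1} \mid \mathcal F_t] = 1.7060

For an AR(p) model X_t = c + sum_i phi_i X_{t-i} + eps_t, the
one-step-ahead conditional mean is
  E[X_{t+1} | X_t, ...] = c + sum_i phi_i X_{t+1-i}.
Substitute known values:
  E[X_{t+1} | ...] = (-0.252) * (0) + (-0.428) * (-2) + (-0.17) * (-5)
                   = 1.7060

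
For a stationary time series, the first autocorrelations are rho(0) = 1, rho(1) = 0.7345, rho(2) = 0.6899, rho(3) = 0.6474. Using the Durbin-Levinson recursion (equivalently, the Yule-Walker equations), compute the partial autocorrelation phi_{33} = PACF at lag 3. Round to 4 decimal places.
\phi_{33} = 0.1611

The PACF at lag k is phi_{kk}, the last component of the solution
to the Yule-Walker system G_k phi = r_k where
  (G_k)_{ij} = rho(|i - j|), (r_k)_i = rho(i), i,j = 1..k.
Equivalently, Durbin-Levinson gives phi_{kk} iteratively:
  phi_{11} = rho(1)
  phi_{kk} = [rho(k) - sum_{j=1..k-1} phi_{k-1,j} rho(k-j)]
            / [1 - sum_{j=1..k-1} phi_{k-1,j} rho(j)],
  phi_{k,j} = phi_{k-1,j} - phi_{kk} phi_{k-1,k-j},  j = 1..k-1.
Step k = 1:
  phi_11 = rho(1) = 0.7345.
Step k = 2:
  phi_22 = [rho(2) - phi_11 rho(1)] / [1 - phi_11 rho(1)] = [0.6899 - (0.7345)(0.7345)] / [1 - (0.7345)(0.7345)]
         = 0.15040975 / 0.46050975 = 0.326616.
  Update: phi_21 = phi_11 - phi_22 phi_11 = 0.7345 - (0.326616)(0.7345) = 0.494601.
Step k = 3:
  phi_33 = [rho(3) - phi_21 rho(2) - phi_22 rho(1)] / [1 - phi_21 rho(1) - phi_22 rho(2)]
    numerator   = 0.6474 - (0.494601)(0.6899) - (0.326616)(0.7345) = 0.06627568
    denominator = 1 - (0.494601)(0.7345) - (0.326616)(0.6899) = 0.41138355
  phi_33 = 0.06627568 / 0.41138355 = 0.1611.
Therefore phi_{33} = 0.1611.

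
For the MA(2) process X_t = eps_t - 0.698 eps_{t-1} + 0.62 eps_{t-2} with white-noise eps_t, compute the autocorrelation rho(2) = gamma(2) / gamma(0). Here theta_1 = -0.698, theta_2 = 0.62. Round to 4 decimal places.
\rho(2) = 0.3313

For an MA(q) process with theta_0 = 1, the autocovariance is
  gamma(k) = sigma^2 * sum_{i=0..q-k} theta_i * theta_{i+k},
and rho(k) = gamma(k) / gamma(0). Sigma^2 cancels.
  numerator   = (1)*(0.62) = 0.62.
  denominator = (1)^2 + (-0.698)^2 + (0.62)^2 = 1.871604.
  rho(2) = 0.62 / 1.871604 = 0.3313.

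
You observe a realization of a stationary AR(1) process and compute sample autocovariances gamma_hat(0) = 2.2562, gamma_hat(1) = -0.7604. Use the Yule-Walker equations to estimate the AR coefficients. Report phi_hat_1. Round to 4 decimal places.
\hat\phi_{1} = -0.3370

The Yule-Walker equations for an AR(p) process read, in matrix form,
  Gamma_p phi = r_p,   with   (Gamma_p)_{ij} = gamma(|i - j|),
                       (r_p)_i = gamma(i),   i,j = 1..p.
Substitute the sample gammas (Toeplitz matrix and right-hand side of size 1):
  Gamma_p = [[2.2562]]
  r_p     = [-0.7604]
With p = 1 this is the single equation gamma(0) phi_1 = gamma(1):
  phi_hat_1 = gamma(1) / gamma(0) = -0.7604 / 2.2562 = -0.3370.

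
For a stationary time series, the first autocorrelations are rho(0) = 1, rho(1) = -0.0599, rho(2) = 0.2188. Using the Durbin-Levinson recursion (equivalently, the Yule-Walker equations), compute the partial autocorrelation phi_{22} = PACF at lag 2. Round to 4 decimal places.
\phi_{22} = 0.2160

The PACF at lag k is phi_{kk}, the last component of the solution
to the Yule-Walker system G_k phi = r_k where
  (G_k)_{ij} = rho(|i - j|), (r_k)_i = rho(i), i,j = 1..k.
Equivalently, Durbin-Levinson gives phi_{kk} iteratively:
  phi_{11} = rho(1)
  phi_{kk} = [rho(k) - sum_{j=1..k-1} phi_{k-1,j} rho(k-j)]
            / [1 - sum_{j=1..k-1} phi_{k-1,j} rho(j)],
  phi_{k,j} = phi_{k-1,j} - phi_{kk} phi_{k-1,k-j},  j = 1..k-1.
Step k = 1:
  phi_11 = rho(1) = -0.0599.
Step k = 2:
  phi_22 = [rho(2) - phi_11 rho(1)] / [1 - phi_11 rho(1)] = [0.2188 - (-0.0599)(-0.0599)] / [1 - (-0.0599)(-0.0599)]
         = 0.21521199 / 0.99641199 = 0.216.
Therefore phi_{22} = 0.2160.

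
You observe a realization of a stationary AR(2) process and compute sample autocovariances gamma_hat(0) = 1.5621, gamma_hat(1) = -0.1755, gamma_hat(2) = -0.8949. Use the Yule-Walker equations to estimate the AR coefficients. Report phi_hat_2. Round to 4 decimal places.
\hat\phi_{2} = -0.5930

The Yule-Walker equations for an AR(p) process read, in matrix form,
  Gamma_p phi = r_p,   with   (Gamma_p)_{ij} = gamma(|i - j|),
                       (r_p)_i = gamma(i),   i,j = 1..p.
Substitute the sample gammas (Toeplitz matrix and right-hand side of size 2):
  Gamma_p = [[1.5621, -0.1755], [-0.1755, 1.5621]]
  r_p     = [-0.1755, -0.8949]
Written out:
  1.5621 phi_1 - 0.1755 phi_2 = -0.1755
  -0.1755 phi_1 + 1.5621 phi_2 = -0.8949
Solve by Cramer's rule:
  det = gamma(0)^2 - gamma(1)^2 = (1.5621)^2 - (-0.1755)^2 = 2.44015641 - 0.03080025 = 2.40935616
  phi_hat_1 = [gamma(1) gamma(0) - gamma(1) gamma(2)] / det = [(-0.1755)(1.5621) - (-0.1755)(-0.8949)] / 2.40935616 = -0.4312035 / 2.40935616 = -0.179
  phi_hat_2 = [gamma(0) gamma(2) - gamma(1)^2] / det = [(1.5621)(-0.8949) - (-0.1755)^2] / 2.40935616 = -1.42872354 / 2.40935616 = -0.593
So phi_hat = [-0.1790, -0.5930].
Therefore phi_hat_2 = -0.5930.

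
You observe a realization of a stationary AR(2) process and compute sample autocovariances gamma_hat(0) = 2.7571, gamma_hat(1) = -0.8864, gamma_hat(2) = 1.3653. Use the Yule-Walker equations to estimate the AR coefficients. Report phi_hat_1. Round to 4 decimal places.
\hat\phi_{1} = -0.1810

The Yule-Walker equations for an AR(p) process read, in matrix form,
  Gamma_p phi = r_p,   with   (Gamma_p)_{ij} = gamma(|i - j|),
                       (r_p)_i = gamma(i),   i,j = 1..p.
Substitute the sample gammas (Toeplitz matrix and right-hand side of size 2):
  Gamma_p = [[2.7571, -0.8864], [-0.8864, 2.7571]]
  r_p     = [-0.8864, 1.3653]
Written out:
  2.7571 phi_1 - 0.8864 phi_2 = -0.8864
  -0.8864 phi_1 + 2.7571 phi_2 = 1.3653
Solve by Cramer's rule:
  det = gamma(0)^2 - gamma(1)^2 = (2.7571)^2 - (-0.8864)^2 = 7.60160041 - 0.78570496 = 6.81589545
  phi_hat_1 = [gamma(1) gamma(0) - gamma(1) gamma(2)] / det = [(-0.8864)(2.7571) - (-0.8864)(1.3653)] / 6.81589545 = -1.23369152 / 6.81589545 = -0.181
  phi_hat_2 = [gamma(0) gamma(2) - gamma(1)^2] / det = [(2.7571)(1.3653) - (-0.8864)^2] / 6.81589545 = 2.97856367 / 6.81589545 = 0.437
So phi_hat = [-0.1810, 0.4370].
Therefore phi_hat_1 = -0.1810.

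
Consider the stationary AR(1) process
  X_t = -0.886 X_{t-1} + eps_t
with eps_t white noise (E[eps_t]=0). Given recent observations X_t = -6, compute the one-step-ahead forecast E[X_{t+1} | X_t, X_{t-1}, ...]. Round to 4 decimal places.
E[X_{t+1} \mid \mathcal F_t] = 5.3160

For an AR(p) model X_t = c + sum_i phi_i X_{t-i} + eps_t, the
one-step-ahead conditional mean is
  E[X_{t+1} | X_t, ...] = c + sum_i phi_i X_{t+1-i}.
Substitute known values:
  E[X_{t+1} | ...] = (-0.886) * (-6)
                   = 5.3160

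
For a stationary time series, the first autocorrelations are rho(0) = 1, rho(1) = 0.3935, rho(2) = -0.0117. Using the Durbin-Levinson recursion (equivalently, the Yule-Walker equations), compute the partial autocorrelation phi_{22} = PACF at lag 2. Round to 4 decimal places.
\phi_{22} = -0.1971

The PACF at lag k is phi_{kk}, the last component of the solution
to the Yule-Walker system G_k phi = r_k where
  (G_k)_{ij} = rho(|i - j|), (r_k)_i = rho(i), i,j = 1..k.
Equivalently, Durbin-Levinson gives phi_{kk} iteratively:
  phi_{11} = rho(1)
  phi_{kk} = [rho(k) - sum_{j=1..k-1} phi_{k-1,j} rho(k-j)]
            / [1 - sum_{j=1..k-1} phi_{k-1,j} rho(j)],
  phi_{k,j} = phi_{k-1,j} - phi_{kk} phi_{k-1,k-j},  j = 1..k-1.
Step k = 1:
  phi_11 = rho(1) = 0.3935.
Step k = 2:
  phi_22 = [rho(2) - phi_11 rho(1)] / [1 - phi_11 rho(1)] = [-0.0117 - (0.3935)(0.3935)] / [1 - (0.3935)(0.3935)]
         = -0.16654225 / 0.84515775 = -0.1971.
Therefore phi_{22} = -0.1971.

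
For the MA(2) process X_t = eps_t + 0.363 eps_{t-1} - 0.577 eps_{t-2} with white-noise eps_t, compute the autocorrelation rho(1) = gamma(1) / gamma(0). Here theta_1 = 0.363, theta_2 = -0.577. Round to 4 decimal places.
\rho(1) = 0.1048

For an MA(q) process with theta_0 = 1, the autocovariance is
  gamma(k) = sigma^2 * sum_{i=0..q-k} theta_i * theta_{i+k},
and rho(k) = gamma(k) / gamma(0). Sigma^2 cancels.
  numerator   = (1)*(0.363) + (0.363)*(-0.577) = 0.153549.
  denominator = (1)^2 + (0.363)^2 + (-0.577)^2 = 1.464698.
  rho(1) = 0.153549 / 1.464698 = 0.1048.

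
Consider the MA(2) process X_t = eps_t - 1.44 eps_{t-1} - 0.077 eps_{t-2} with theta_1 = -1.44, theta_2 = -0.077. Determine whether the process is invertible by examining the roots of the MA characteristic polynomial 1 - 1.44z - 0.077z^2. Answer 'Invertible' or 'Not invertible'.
\text{Not invertible}

The MA(q) characteristic polynomial is P(z) = 1 - 1.44z - 0.077z^2.
Invertibility requires all roots to lie outside the unit circle, i.e. |z| > 1 for every root.
Set 1 + (-1.44) z + (-0.077) z^2 = 0, i.e. a z^2 + b z + c = 0 with a = -0.077, b = -1.44, c = 1.
Discriminant D = b^2 - 4ac = (-1.44)^2 - 4*(-0.077)*1 = 2.0736 - (-0.308) = 2.3816.
D >= 0, so the roots are real: z = (-b +/- sqrt(D)) / (2a) = (1.44 +/- 1.543243) / (-0.154).
  z_1 = (1.44 + 1.543243) / (-0.154) = -19.3717,   |z_1| = 19.3717.
  z_2 = (1.44 - 1.543243) / (-0.154) = 0.6704,   |z_2| = 0.6704.
Moduli of all roots: 19.3717, 0.6704.
All moduli strictly greater than 1? No.
Verdict: Not invertible.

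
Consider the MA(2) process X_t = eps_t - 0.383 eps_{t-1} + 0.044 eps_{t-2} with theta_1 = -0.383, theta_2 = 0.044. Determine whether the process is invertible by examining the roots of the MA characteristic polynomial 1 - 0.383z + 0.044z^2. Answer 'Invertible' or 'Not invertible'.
\text{Invertible}

The MA(q) characteristic polynomial is P(z) = 1 - 0.383z + 0.044z^2.
Invertibility requires all roots to lie outside the unit circle, i.e. |z| > 1 for every root.
Set 1 + (-0.383) z + (0.044) z^2 = 0, i.e. a z^2 + b z + c = 0 with a = 0.044, b = -0.383, c = 1.
Discriminant D = b^2 - 4ac = (-0.383)^2 - 4*(0.044)*1 = 0.146689 - (0.176) = -0.029311.
D < 0, so the roots are the complex-conjugate pair z = (-b +/- i sqrt(-D)) / (2a) = 4.3523 +/- 1.9455i.
For a conjugate pair |z|^2 = z * conj(z) = (product of roots) = c/a = 1/(0.044) = 22.727273, so |z| = sqrt(22.727273) = 4.7673 for both roots.
Moduli of all roots: 4.7673, 4.7673.
All moduli strictly greater than 1? Yes.
Verdict: Invertible.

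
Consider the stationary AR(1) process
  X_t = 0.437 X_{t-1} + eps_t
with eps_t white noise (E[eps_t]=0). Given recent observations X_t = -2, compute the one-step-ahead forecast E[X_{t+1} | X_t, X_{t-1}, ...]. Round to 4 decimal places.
E[X_{t+1} \mid \mathcal F_t] = -0.8740

For an AR(p) model X_t = c + sum_i phi_i X_{t-i} + eps_t, the
one-step-ahead conditional mean is
  E[X_{t+1} | X_t, ...] = c + sum_i phi_i X_{t+1-i}.
Substitute known values:
  E[X_{t+1} | ...] = (0.437) * (-2)
                   = -0.8740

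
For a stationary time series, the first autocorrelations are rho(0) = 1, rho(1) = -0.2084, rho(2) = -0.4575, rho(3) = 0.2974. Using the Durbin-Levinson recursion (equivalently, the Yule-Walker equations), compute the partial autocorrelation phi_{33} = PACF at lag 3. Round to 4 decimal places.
\phi_{33} = 0.0619

The PACF at lag k is phi_{kk}, the last component of the solution
to the Yule-Walker system G_k phi = r_k where
  (G_k)_{ij} = rho(|i - j|), (r_k)_i = rho(i), i,j = 1..k.
Equivalently, Durbin-Levinson gives phi_{kk} iteratively:
  phi_{11} = rho(1)
  phi_{kk} = [rho(k) - sum_{j=1..k-1} phi_{k-1,j} rho(k-j)]
            / [1 - sum_{j=1..k-1} phi_{k-1,j} rho(j)],
  phi_{k,j} = phi_{k-1,j} - phi_{kk} phi_{k-1,k-j},  j = 1..k-1.
Step k = 1:
  phi_11 = rho(1) = -0.2084.
Step k = 2:
  phi_22 = [rho(2) - phi_11 rho(1)] / [1 - phi_11 rho(1)] = [-0.4575 - (-0.2084)(-0.2084)] / [1 - (-0.2084)(-0.2084)]
         = -0.50093056 / 0.95656944 = -0.523674.
  Update: phi_21 = phi_11 - phi_22 phi_11 = -0.2084 - (-0.523674)(-0.2084) = -0.317534.
Step k = 3:
  phi_33 = [rho(3) - phi_21 rho(2) - phi_22 rho(1)] / [1 - phi_21 rho(1) - phi_22 rho(2)]
    numerator   = 0.2974 - (-0.317534)(-0.4575) - (-0.523674)(-0.2084) = 0.04299468
    denominator = 1 - (-0.317534)(-0.2084) - (-0.523674)(-0.4575) = 0.69424512
  phi_33 = 0.04299468 / 0.69424512 = 0.0619.
Therefore phi_{33} = 0.0619.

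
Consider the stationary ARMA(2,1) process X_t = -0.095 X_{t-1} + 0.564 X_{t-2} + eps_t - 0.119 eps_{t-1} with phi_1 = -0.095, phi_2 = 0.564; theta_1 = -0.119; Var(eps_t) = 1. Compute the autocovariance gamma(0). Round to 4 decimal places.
\gamma(0) = 1.6412

Multiply the model equation by X_{t-k} and take expectations. With theta_0 = psi_0 = 1 and psi_j the MA(infinity) weights, this gives
  gamma(k) - sum_i phi_i gamma(k-i) = c_k,
  c_k = sigma^2 * sum_{j=k..q} theta_j psi_{j-k}   (c_k = 0 for k > q),
using gamma(-m) = gamma(m).
psi-weights needed (psi_j = theta_j + sum_i phi_i psi_{j-i}):
  psi_1 = theta_1 + phi_1 = -0.119 + (-0.095) = -0.214
Right-hand sides:
  c_0 = sigma^2 (1 + theta_1 psi_1) = 1 * (1 + (-0.119)(-0.214)) = 1 * 1.025466 = 1.025466
  c_1 = sigma^2 theta_1 = 1 * (-0.119) = -0.119
  c_2 = 0
Equations for k = 0, 1, 2 (AR order 2, c_2 = 0):
  (E0) gamma(0) = phi_1 gamma(1) + phi_2 gamma(2) + c_0
  (E1) gamma(1) = phi_1 gamma(0) + phi_2 gamma(1) + c_1
  (E2) gamma(2) = phi_1 gamma(1) + phi_2 gamma(0)
From (E1): gamma(1) = A gamma(0) + B with
  A = phi_1 / (1 - phi_2) = -0.095 / 0.436 = -0.21789,   B = c_1 / (1 - phi_2) = -0.119 / 0.436 = -0.272936.
Insert (E2) into (E0): gamma(0) (1 - phi_2^2) = phi_1 (1 + phi_2) gamma(1) + c_0.
  phi_1 (1 + phi_2) = (-0.095)(1.564) = -0.14858,   1 - phi_2^2 = 0.681904.
Replace gamma(1) by A gamma(0) + B and collect gamma(0):
  gamma(0) [0.681904 - (-0.14858)(-0.21789)] = (-0.14858)(-0.272936) + 1.025466
  gamma(0) * 0.64953 = 1.066019
  gamma(0) = 1.066019 / 0.64953 = 1.641216.
Therefore gamma(0) = 1.6412 (to 4 decimal places).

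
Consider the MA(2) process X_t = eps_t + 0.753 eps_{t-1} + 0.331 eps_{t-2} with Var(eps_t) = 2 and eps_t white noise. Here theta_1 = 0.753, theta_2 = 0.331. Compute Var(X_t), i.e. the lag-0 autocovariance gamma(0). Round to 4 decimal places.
\gamma(0) = 3.3531

For an MA(q) process X_t = eps_t + sum_i theta_i eps_{t-i} with
Var(eps_t) = sigma^2, the variance is
  gamma(0) = sigma^2 * (1 + sum_i theta_i^2).
  sum_i theta_i^2 = (0.753)^2 + (0.331)^2 = 0.567009 + 0.109561 = 0.67657.
  gamma(0) = 2 * (1 + 0.67657) = 2 * 1.67657 = 3.35314, which rounds to 3.3531.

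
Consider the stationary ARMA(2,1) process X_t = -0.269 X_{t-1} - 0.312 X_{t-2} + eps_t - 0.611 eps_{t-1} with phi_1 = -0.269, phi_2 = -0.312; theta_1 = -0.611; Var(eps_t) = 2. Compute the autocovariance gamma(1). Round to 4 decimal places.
\gamma(1) = -1.7015

Multiply the model equation by X_{t-k} and take expectations. With theta_0 = psi_0 = 1 and psi_j the MA(infinity) weights, this gives
  gamma(k) - sum_i phi_i gamma(k-i) = c_k,
  c_k = sigma^2 * sum_{j=k..q} theta_j psi_{j-k}   (c_k = 0 for k > q),
using gamma(-m) = gamma(m).
psi-weights needed (psi_j = theta_j + sum_i phi_i psi_{j-i}):
  psi_1 = theta_1 + phi_1 = -0.611 + (-0.269) = -0.88
Right-hand sides:
  c_0 = sigma^2 (1 + theta_1 psi_1) = 2 * (1 + (-0.611)(-0.88)) = 2 * 1.53768 = 3.07536
  c_1 = sigma^2 theta_1 = 2 * (-0.611) = -1.222
  c_2 = 0
Equations for k = 0, 1, 2 (AR order 2, c_2 = 0):
  (E0) gamma(0) = phi_1 gamma(1) + phi_2 gamma(2) + c_0
  (E1) gamma(1) = phi_1 gamma(0) + phi_2 gamma(1) + c_1
  (E2) gamma(2) = phi_1 gamma(1) + phi_2 gamma(0)
From (E1): gamma(1) = A gamma(0) + B with
  A = phi_1 / (1 - phi_2) = -0.269 / 1.312 = -0.20503,   B = c_1 / (1 - phi_2) = -1.222 / 1.312 = -0.931402.
Insert (E2) into (E0): gamma(0) (1 - phi_2^2) = phi_1 (1 + phi_2) gamma(1) + c_0.
  phi_1 (1 + phi_2) = (-0.269)(0.688) = -0.185072,   1 - phi_2^2 = 0.902656.
Replace gamma(1) by A gamma(0) + B and collect gamma(0):
  gamma(0) [0.902656 - (-0.185072)(-0.20503)] = (-0.185072)(-0.931402) + 3.07536
  gamma(0) * 0.864711 = 3.247737
  gamma(0) = 3.247737 / 0.864711 = 3.755865.
  gamma(1) = A gamma(0) + B = (-0.20503)(3.755865) + (-0.931402) = -1.701469.
Therefore gamma(1) = -1.7015 (to 4 decimal places).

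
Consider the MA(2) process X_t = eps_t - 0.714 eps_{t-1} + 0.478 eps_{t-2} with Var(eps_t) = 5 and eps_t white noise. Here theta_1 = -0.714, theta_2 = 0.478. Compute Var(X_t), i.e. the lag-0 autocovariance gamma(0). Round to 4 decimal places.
\gamma(0) = 8.6914

For an MA(q) process X_t = eps_t + sum_i theta_i eps_{t-i} with
Var(eps_t) = sigma^2, the variance is
  gamma(0) = sigma^2 * (1 + sum_i theta_i^2).
  sum_i theta_i^2 = (-0.714)^2 + (0.478)^2 = 0.509796 + 0.228484 = 0.73828.
  gamma(0) = 5 * (1 + 0.73828) = 5 * 1.73828 = 8.6914.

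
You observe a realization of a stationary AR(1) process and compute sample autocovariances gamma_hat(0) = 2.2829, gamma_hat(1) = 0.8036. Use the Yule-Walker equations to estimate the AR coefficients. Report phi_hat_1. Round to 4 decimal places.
\hat\phi_{1} = 0.3520

The Yule-Walker equations for an AR(p) process read, in matrix form,
  Gamma_p phi = r_p,   with   (Gamma_p)_{ij} = gamma(|i - j|),
                       (r_p)_i = gamma(i),   i,j = 1..p.
Substitute the sample gammas (Toeplitz matrix and right-hand side of size 1):
  Gamma_p = [[2.2829]]
  r_p     = [0.8036]
With p = 1 this is the single equation gamma(0) phi_1 = gamma(1):
  phi_hat_1 = gamma(1) / gamma(0) = 0.8036 / 2.2829 = 0.3520.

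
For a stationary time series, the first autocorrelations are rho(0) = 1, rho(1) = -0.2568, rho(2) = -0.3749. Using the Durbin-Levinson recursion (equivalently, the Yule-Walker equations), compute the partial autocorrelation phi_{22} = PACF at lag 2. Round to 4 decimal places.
\phi_{22} = -0.4720

The PACF at lag k is phi_{kk}, the last component of the solution
to the Yule-Walker system G_k phi = r_k where
  (G_k)_{ij} = rho(|i - j|), (r_k)_i = rho(i), i,j = 1..k.
Equivalently, Durbin-Levinson gives phi_{kk} iteratively:
  phi_{11} = rho(1)
  phi_{kk} = [rho(k) - sum_{j=1..k-1} phi_{k-1,j} rho(k-j)]
            / [1 - sum_{j=1..k-1} phi_{k-1,j} rho(j)],
  phi_{k,j} = phi_{k-1,j} - phi_{kk} phi_{k-1,k-j},  j = 1..k-1.
Step k = 1:
  phi_11 = rho(1) = -0.2568.
Step k = 2:
  phi_22 = [rho(2) - phi_11 rho(1)] / [1 - phi_11 rho(1)] = [-0.3749 - (-0.2568)(-0.2568)] / [1 - (-0.2568)(-0.2568)]
         = -0.44084624 / 0.93405376 = -0.472.
Therefore phi_{22} = -0.4720.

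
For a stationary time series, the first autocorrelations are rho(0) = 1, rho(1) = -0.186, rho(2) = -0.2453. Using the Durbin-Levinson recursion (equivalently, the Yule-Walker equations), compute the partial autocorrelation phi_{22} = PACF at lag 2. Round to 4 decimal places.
\phi_{22} = -0.2899

The PACF at lag k is phi_{kk}, the last component of the solution
to the Yule-Walker system G_k phi = r_k where
  (G_k)_{ij} = rho(|i - j|), (r_k)_i = rho(i), i,j = 1..k.
Equivalently, Durbin-Levinson gives phi_{kk} iteratively:
  phi_{11} = rho(1)
  phi_{kk} = [rho(k) - sum_{j=1..k-1} phi_{k-1,j} rho(k-j)]
            / [1 - sum_{j=1..k-1} phi_{k-1,j} rho(j)],
  phi_{k,j} = phi_{k-1,j} - phi_{kk} phi_{k-1,k-j},  j = 1..k-1.
Step k = 1:
  phi_11 = rho(1) = -0.186.
Step k = 2:
  phi_22 = [rho(2) - phi_11 rho(1)] / [1 - phi_11 rho(1)] = [-0.2453 - (-0.186)(-0.186)] / [1 - (-0.186)(-0.186)]
         = -0.279896 / 0.965404 = -0.2899.
Therefore phi_{22} = -0.2899.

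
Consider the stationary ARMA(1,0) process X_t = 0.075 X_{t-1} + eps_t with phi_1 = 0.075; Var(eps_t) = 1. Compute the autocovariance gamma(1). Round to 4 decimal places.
\gamma(1) = 0.0754

Multiply the model equation by X_{t-k} and take expectations. With theta_0 = psi_0 = 1 and psi_j the MA(infinity) weights, this gives
  gamma(k) - sum_i phi_i gamma(k-i) = c_k,
  c_k = sigma^2 * sum_{j=k..q} theta_j psi_{j-k}   (c_k = 0 for k > q),
using gamma(-m) = gamma(m).
Pure AR (q = 0): c_0 = sigma^2 = 1, c_k = 0 for k >= 1.
Equations for k = 0 and k = 1 (AR order 1):
  gamma(0) = phi_1 gamma(1) + c_0
  gamma(1) = phi_1 gamma(0) + c_1
Substituting the second into the first: gamma(0) (1 - phi_1^2) = c_0 + phi_1 c_1, so
  gamma(0) = c_0 / (1 - phi_1^2) = 1 / (1 - (0.075)^2) = 1 / 0.994375 = 1.005657.
  gamma(1) = phi_1 gamma(0) = (0.075)(1.005657) = 0.075424.
Therefore gamma(1) = 0.0754 (to 4 decimal places).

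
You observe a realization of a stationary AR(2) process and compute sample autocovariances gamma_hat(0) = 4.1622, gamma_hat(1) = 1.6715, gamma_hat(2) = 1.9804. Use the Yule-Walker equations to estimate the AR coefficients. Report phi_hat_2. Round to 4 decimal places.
\hat\phi_{2} = 0.3750

The Yule-Walker equations for an AR(p) process read, in matrix form,
  Gamma_p phi = r_p,   with   (Gamma_p)_{ij} = gamma(|i - j|),
                       (r_p)_i = gamma(i),   i,j = 1..p.
Substitute the sample gammas (Toeplitz matrix and right-hand side of size 2):
  Gamma_p = [[4.1622, 1.6715], [1.6715, 4.1622]]
  r_p     = [1.6715, 1.9804]
Written out:
  4.1622 phi_1 + 1.6715 phi_2 = 1.6715
  1.6715 phi_1 + 4.1622 phi_2 = 1.9804
Solve by Cramer's rule:
  det = gamma(0)^2 - gamma(1)^2 = (4.1622)^2 - (1.6715)^2 = 17.32390884 - 2.79391225 = 14.52999659
  phi_hat_1 = [gamma(1) gamma(0) - gamma(1) gamma(2)] / det = [(1.6715)(4.1622) - (1.6715)(1.9804)] / 14.52999659 = 3.6468787 / 14.52999659 = 0.251
  phi_hat_2 = [gamma(0) gamma(2) - gamma(1)^2] / det = [(4.1622)(1.9804) - (1.6715)^2] / 14.52999659 = 5.44890863 / 14.52999659 = 0.375
So phi_hat = [0.2510, 0.3750].
Therefore phi_hat_2 = 0.3750.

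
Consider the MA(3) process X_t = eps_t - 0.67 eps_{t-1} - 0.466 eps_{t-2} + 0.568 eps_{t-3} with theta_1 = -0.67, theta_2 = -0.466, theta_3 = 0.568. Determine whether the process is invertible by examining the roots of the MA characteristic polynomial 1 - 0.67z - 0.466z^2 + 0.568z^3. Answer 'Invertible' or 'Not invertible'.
\text{Invertible}

The MA(q) characteristic polynomial is P(z) = 1 - 0.67z - 0.466z^2 + 0.568z^3.
Invertibility requires all roots to lie outside the unit circle, i.e. |z| > 1 for every root.
Degree 3: look for a simple real root z0 first, then factor out (1 - z/z0) and solve the remaining quadratic.
Testing z0 = -1.25: P(-1.25) = 1 + (-0.67)(-1.25) + (-0.466)(-1.25)^2 + (0.568)(-1.25)^3
  = 1 + (0.8375) + (-0.728125) + (-1.109375) = 0.  So z_0 = -1.25 is a root, |z_0| = 1.25.
Divide out the factor (1 + 0.8 z) = (1 - z/z0) (since 1/z0 = -0.8):
  P(z) = (1 + 0.8 z)(1 + (-1.47) z + (0.71) z^2)
  [check: z-coef -1.47 - (-0.8) = -0.67; z^2-coef 0.71 - (-0.8)(-1.47) = -0.466; z^3-coef -(-0.8)(0.71) = 0.568.]
Remaining roots from the quadratic factor 1 + (-1.47) z + (0.71) z^2:
  Set 1 + (-1.47) z + (0.71) z^2 = 0, i.e. a z^2 + b z + c = 0 with a = 0.71, b = -1.47, c = 1.
  Discriminant D = b^2 - 4ac = (-1.47)^2 - 4*(0.71)*1 = 2.1609 - (2.84) = -0.6791.
  D < 0, so the roots are the complex-conjugate pair z = (-b +/- i sqrt(-D)) / (2a) = 1.0352 +/- 0.5803i.
  For a conjugate pair |z|^2 = z * conj(z) = (product of roots) = c/a = 1/(0.71) = 1.408451, so |z| = sqrt(1.408451) = 1.1868 for both roots.
Moduli of all roots: 1.2500, 1.1868, 1.1868.
All moduli strictly greater than 1? Yes.
Verdict: Invertible.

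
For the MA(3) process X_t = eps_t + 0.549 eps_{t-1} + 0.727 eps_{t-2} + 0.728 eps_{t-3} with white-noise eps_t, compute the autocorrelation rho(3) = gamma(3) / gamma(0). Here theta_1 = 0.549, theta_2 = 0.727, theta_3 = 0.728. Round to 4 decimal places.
\rho(3) = 0.3085

For an MA(q) process with theta_0 = 1, the autocovariance is
  gamma(k) = sigma^2 * sum_{i=0..q-k} theta_i * theta_{i+k},
and rho(k) = gamma(k) / gamma(0). Sigma^2 cancels.
  numerator   = (1)*(0.728) = 0.728.
  denominator = (1)^2 + (0.549)^2 + (0.727)^2 + (0.728)^2 = 2.359914.
  rho(3) = 0.728 / 2.359914 = 0.3085.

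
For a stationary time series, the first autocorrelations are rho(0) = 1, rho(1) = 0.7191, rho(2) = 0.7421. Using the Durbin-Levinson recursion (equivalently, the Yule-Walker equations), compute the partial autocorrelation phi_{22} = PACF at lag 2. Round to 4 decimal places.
\phi_{22} = 0.4659

The PACF at lag k is phi_{kk}, the last component of the solution
to the Yule-Walker system G_k phi = r_k where
  (G_k)_{ij} = rho(|i - j|), (r_k)_i = rho(i), i,j = 1..k.
Equivalently, Durbin-Levinson gives phi_{kk} iteratively:
  phi_{11} = rho(1)
  phi_{kk} = [rho(k) - sum_{j=1..k-1} phi_{k-1,j} rho(k-j)]
            / [1 - sum_{j=1..k-1} phi_{k-1,j} rho(j)],
  phi_{k,j} = phi_{k-1,j} - phi_{kk} phi_{k-1,k-j},  j = 1..k-1.
Step k = 1:
  phi_11 = rho(1) = 0.7191.
Step k = 2:
  phi_22 = [rho(2) - phi_11 rho(1)] / [1 - phi_11 rho(1)] = [0.7421 - (0.7191)(0.7191)] / [1 - (0.7191)(0.7191)]
         = 0.22499519 / 0.48289519 = 0.4659.
Therefore phi_{22} = 0.4659.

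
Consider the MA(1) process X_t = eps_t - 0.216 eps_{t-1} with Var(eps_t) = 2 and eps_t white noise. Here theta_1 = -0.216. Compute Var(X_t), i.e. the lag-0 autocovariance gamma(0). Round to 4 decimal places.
\gamma(0) = 2.0933

For an MA(q) process X_t = eps_t + sum_i theta_i eps_{t-i} with
Var(eps_t) = sigma^2, the variance is
  gamma(0) = sigma^2 * (1 + sum_i theta_i^2).
  sum_i theta_i^2 = (-0.216)^2 = 0.046656.
  gamma(0) = 2 * (1 + 0.046656) = 2 * 1.046656 = 2.093312, which rounds to 2.0933.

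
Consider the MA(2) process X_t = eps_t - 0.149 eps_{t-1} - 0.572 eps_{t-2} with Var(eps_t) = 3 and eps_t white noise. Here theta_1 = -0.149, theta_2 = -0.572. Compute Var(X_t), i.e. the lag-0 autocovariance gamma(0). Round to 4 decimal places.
\gamma(0) = 4.0482

For an MA(q) process X_t = eps_t + sum_i theta_i eps_{t-i} with
Var(eps_t) = sigma^2, the variance is
  gamma(0) = sigma^2 * (1 + sum_i theta_i^2).
  sum_i theta_i^2 = (-0.149)^2 + (-0.572)^2 = 0.022201 + 0.327184 = 0.349385.
  gamma(0) = 3 * (1 + 0.349385) = 3 * 1.349385 = 4.048155, which rounds to 4.0482.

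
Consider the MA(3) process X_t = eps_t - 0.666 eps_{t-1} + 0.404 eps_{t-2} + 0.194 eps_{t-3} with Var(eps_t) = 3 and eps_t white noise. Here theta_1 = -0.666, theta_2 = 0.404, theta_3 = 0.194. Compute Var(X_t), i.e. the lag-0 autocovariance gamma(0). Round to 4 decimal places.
\gamma(0) = 4.9332

For an MA(q) process X_t = eps_t + sum_i theta_i eps_{t-i} with
Var(eps_t) = sigma^2, the variance is
  gamma(0) = sigma^2 * (1 + sum_i theta_i^2).
  sum_i theta_i^2 = (-0.666)^2 + (0.404)^2 + (0.194)^2 = 0.443556 + 0.163216 + 0.037636 = 0.644408.
  gamma(0) = 3 * (1 + 0.644408) = 3 * 1.644408 = 4.933224, which rounds to 4.9332.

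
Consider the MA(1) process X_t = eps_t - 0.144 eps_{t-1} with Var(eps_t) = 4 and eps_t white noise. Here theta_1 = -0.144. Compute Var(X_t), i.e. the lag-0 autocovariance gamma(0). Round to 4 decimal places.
\gamma(0) = 4.0829

For an MA(q) process X_t = eps_t + sum_i theta_i eps_{t-i} with
Var(eps_t) = sigma^2, the variance is
  gamma(0) = sigma^2 * (1 + sum_i theta_i^2).
  sum_i theta_i^2 = (-0.144)^2 = 0.020736.
  gamma(0) = 4 * (1 + 0.020736) = 4 * 1.020736 = 4.082944, which rounds to 4.0829.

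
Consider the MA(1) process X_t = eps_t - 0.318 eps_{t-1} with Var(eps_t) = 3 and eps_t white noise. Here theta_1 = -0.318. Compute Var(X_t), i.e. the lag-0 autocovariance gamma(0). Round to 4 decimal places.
\gamma(0) = 3.3034

For an MA(q) process X_t = eps_t + sum_i theta_i eps_{t-i} with
Var(eps_t) = sigma^2, the variance is
  gamma(0) = sigma^2 * (1 + sum_i theta_i^2).
  sum_i theta_i^2 = (-0.318)^2 = 0.101124.
  gamma(0) = 3 * (1 + 0.101124) = 3 * 1.101124 = 3.303372, which rounds to 3.3034.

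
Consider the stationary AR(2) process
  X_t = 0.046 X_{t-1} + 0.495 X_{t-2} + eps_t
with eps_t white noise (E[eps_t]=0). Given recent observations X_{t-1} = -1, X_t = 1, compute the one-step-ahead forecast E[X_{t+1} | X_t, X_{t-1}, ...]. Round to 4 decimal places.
E[X_{t+1} \mid \mathcal F_t] = -0.4490

For an AR(p) model X_t = c + sum_i phi_i X_{t-i} + eps_t, the
one-step-ahead conditional mean is
  E[X_{t+1} | X_t, ...] = c + sum_i phi_i X_{t+1-i}.
Substitute known values:
  E[X_{t+1} | ...] = (0.046) * (1) + (0.495) * (-1)
                   = -0.4490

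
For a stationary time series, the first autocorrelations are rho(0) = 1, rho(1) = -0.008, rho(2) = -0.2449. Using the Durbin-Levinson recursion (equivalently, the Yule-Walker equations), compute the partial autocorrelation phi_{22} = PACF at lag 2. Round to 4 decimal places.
\phi_{22} = -0.2450

The PACF at lag k is phi_{kk}, the last component of the solution
to the Yule-Walker system G_k phi = r_k where
  (G_k)_{ij} = rho(|i - j|), (r_k)_i = rho(i), i,j = 1..k.
Equivalently, Durbin-Levinson gives phi_{kk} iteratively:
  phi_{11} = rho(1)
  phi_{kk} = [rho(k) - sum_{j=1..k-1} phi_{k-1,j} rho(k-j)]
            / [1 - sum_{j=1..k-1} phi_{k-1,j} rho(j)],
  phi_{k,j} = phi_{k-1,j} - phi_{kk} phi_{k-1,k-j},  j = 1..k-1.
Step k = 1:
  phi_11 = rho(1) = -0.008.
Step k = 2:
  phi_22 = [rho(2) - phi_11 rho(1)] / [1 - phi_11 rho(1)] = [-0.2449 - (-0.008)(-0.008)] / [1 - (-0.008)(-0.008)]
         = -0.244964 / 0.999936 = -0.245.
Therefore phi_{22} = -0.2450.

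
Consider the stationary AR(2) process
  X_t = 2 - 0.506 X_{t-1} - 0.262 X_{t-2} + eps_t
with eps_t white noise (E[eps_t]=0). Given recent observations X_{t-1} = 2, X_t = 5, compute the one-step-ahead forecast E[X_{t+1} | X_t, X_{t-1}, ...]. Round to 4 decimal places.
E[X_{t+1} \mid \mathcal F_t] = -1.0540

For an AR(p) model X_t = c + sum_i phi_i X_{t-i} + eps_t, the
one-step-ahead conditional mean is
  E[X_{t+1} | X_t, ...] = c + sum_i phi_i X_{t+1-i}.
Substitute known values:
  E[X_{t+1} | ...] = 2 + (-0.506) * (5) + (-0.262) * (2)
                   = -1.0540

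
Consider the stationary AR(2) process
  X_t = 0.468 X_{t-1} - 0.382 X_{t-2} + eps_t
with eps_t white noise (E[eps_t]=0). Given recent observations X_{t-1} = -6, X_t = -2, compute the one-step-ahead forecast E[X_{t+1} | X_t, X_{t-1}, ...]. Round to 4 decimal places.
E[X_{t+1} \mid \mathcal F_t] = 1.3560

For an AR(p) model X_t = c + sum_i phi_i X_{t-i} + eps_t, the
one-step-ahead conditional mean is
  E[X_{t+1} | X_t, ...] = c + sum_i phi_i X_{t+1-i}.
Substitute known values:
  E[X_{t+1} | ...] = (0.468) * (-2) + (-0.382) * (-6)
                   = 1.3560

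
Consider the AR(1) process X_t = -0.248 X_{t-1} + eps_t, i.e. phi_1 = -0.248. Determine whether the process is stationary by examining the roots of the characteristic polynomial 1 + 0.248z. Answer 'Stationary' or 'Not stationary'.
\text{Stationary}

The AR(p) characteristic polynomial is P(z) = 1 + 0.248z.
Stationarity requires all roots to lie outside the unit circle, i.e. |z| > 1 for every root.
This is linear in z: 1 + (0.248) z = 0  =>  z = -1/(0.248) = -4.032258,  |z| = 4.032258.
Moduli of all roots: 4.0323.
All moduli strictly greater than 1? Yes.
Verdict: Stationary.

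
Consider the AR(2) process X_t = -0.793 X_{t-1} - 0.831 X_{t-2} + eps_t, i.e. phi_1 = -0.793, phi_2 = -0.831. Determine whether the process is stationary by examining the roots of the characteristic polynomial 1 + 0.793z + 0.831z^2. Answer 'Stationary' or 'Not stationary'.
\text{Stationary}

The AR(p) characteristic polynomial is P(z) = 1 + 0.793z + 0.831z^2.
Stationarity requires all roots to lie outside the unit circle, i.e. |z| > 1 for every root.
Set 1 + (0.793) z + (0.831) z^2 = 0, i.e. a z^2 + b z + c = 0 with a = 0.831, b = 0.793, c = 1.
Discriminant D = b^2 - 4ac = (0.793)^2 - 4*(0.831)*1 = 0.628849 - (3.324) = -2.695151.
D < 0, so the roots are the complex-conjugate pair z = (-b +/- i sqrt(-D)) / (2a) = -0.4771 +/- 0.9878i.
For a conjugate pair |z|^2 = z * conj(z) = (product of roots) = c/a = 1/(0.831) = 1.203369, so |z| = sqrt(1.203369) = 1.097 for both roots.
Moduli of all roots: 1.0970, 1.0970.
All moduli strictly greater than 1? Yes.
Verdict: Stationary.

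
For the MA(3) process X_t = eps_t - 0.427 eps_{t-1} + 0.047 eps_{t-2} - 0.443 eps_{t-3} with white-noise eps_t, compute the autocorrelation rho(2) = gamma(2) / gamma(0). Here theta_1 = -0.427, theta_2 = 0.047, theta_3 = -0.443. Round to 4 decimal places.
\rho(2) = 0.1710

For an MA(q) process with theta_0 = 1, the autocovariance is
  gamma(k) = sigma^2 * sum_{i=0..q-k} theta_i * theta_{i+k},
and rho(k) = gamma(k) / gamma(0). Sigma^2 cancels.
  numerator   = (1)*(0.047) + (-0.427)*(-0.443) = 0.236161.
  denominator = (1)^2 + (-0.427)^2 + (0.047)^2 + (-0.443)^2 = 1.380787.
  rho(2) = 0.236161 / 1.380787 = 0.1710.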